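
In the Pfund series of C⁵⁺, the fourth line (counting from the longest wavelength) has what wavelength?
91.533328 nm

The lines of a series are numbered from the longest wavelength (smallest ΔE) outward; the fourth line is the transition from n = n_f + 4 to n_f.
The Pfund series has all transitions ending at n_f = 5.

For C⁵⁺ (Z = 6), the fourth line (δ-line) is the jump from n = 9 to n = 5:
E_9 = -13.6057 × 6² / 9² = -6.04697778 eV
E_5 = -13.6057 × 6² / 5² = -19.59220800 eV
ΔE = E_9 - E_5 = 13.54523022 eV

λ = hc/E = 1239.84 eV·nm / 13.54523022 eV
λ = 91.533328 nm

This is the δ-line of the Pfund series in C⁵⁺.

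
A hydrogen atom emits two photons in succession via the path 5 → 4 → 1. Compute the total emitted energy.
13.061 eV

The energy levels of hydrogen are E_n = -13.6057 / n² eV.

First transition (5 → 4):
ΔE₁ = |E_4 - E_5|
ΔE₁ = |-0.850356250 - (-0.544228000)| = 0.306128 eV

Second transition (4 → 1):
ΔE₂ = |E_1 - E_4|
ΔE₂ = |-13.605700000 - (-0.850356250)| = 12.755344 eV

Total energy released:
E_total = ΔE₁ + ΔE₂ = 0.306128 + 12.755344 = 13.061 eV

Note: This equals the direct transition 5 → 1: 13.061 eV ✓
Energy is conserved regardless of the path taken.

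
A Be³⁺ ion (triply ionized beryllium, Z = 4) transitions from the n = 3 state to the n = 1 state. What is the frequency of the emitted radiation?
4.679e+16 Hz

First, find the transition energy:
E_3 = -13.6057 × 4² / 3² = -24.1879 eV
E_1 = -13.6057 × 4² / 1² = -217.6912 eV
|ΔE| = |E_1 - E_3| = 193.5033 eV

Convert to Joules: E = 193.5033 eV × (1.602177 × 10⁻¹⁹ J/eV) = 3.10027e-17 J

Using E = hf:
f = E/h = 3.10027e-17 J / (6.62607 × 10⁻³⁴ J·s)
f = 4.679e+16 Hz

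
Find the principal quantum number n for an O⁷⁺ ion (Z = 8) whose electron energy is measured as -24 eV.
n = 6

The exact energy levels follow E_n = -13.6057 Z² / n² eV with Z = 8.

The measured value (-24 eV) is reported to only 2 significant figures, so we must test candidate n values and see which one matches to that precision.

Candidate energies:
  n = 4:  E = -13.6057 × 8² / 4² = -54.42280 eV
  n = 5:  E = -13.6057 × 8² / 5² = -34.83059 eV
  n = 6:  E = -13.6057 × 8² / 6² = -24.18791 eV  ← matches
  n = 7:  E = -13.6057 × 8² / 7² = -17.77071 eV
  n = 8:  E = -13.6057 × 8² / 8² = -13.60570 eV

Checking against the measurement of -24 eV (2 sig figs), only n = 6 agrees:
E_6 = -24.18791 eV, which rounds to -24 eV ✓

Therefore n = 6.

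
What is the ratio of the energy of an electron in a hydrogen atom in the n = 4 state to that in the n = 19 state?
22.5625

Using E_n = -13.6057 Z² / n² eV with Z = 1:

E_4 = -13.6057 / 4² = -13.6057 / 16 = -0.85035625 eV
E_19 = -13.6057 / 19² = -13.6057 / 361 = -0.03768892 eV

The ratio is:
E_4/E_19 = (-0.85035625) / (-0.03768892)
E_4/E_19 = (-13.6057/16) / (-13.6057/361)
E_4/E_19 = 361/16
E_4/E_19 = 22.5625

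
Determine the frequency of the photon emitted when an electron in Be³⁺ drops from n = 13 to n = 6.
1.15e+15 Hz

First, find the transition energy:
E_13 = -13.6057 × 4² / 13² = -1.2881136 eV
E_6 = -13.6057 × 4² / 6² = -6.0469778 eV
|ΔE| = |E_6 - E_13| = 4.7588642 eV

Convert to Joules: E = 4.7588642 eV × (1.602177 × 10⁻¹⁹ J/eV) = 7.6245e-19 J

Using E = hf:
f = E/h = 7.6245e-19 J / (6.62607 × 10⁻³⁴ J·s)
f = 1.15e+15 Hz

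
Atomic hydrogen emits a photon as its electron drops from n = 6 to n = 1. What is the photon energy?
13.22776 eV

The energy levels are E_n = -13.6057 eV / n².

Energy at n = 6: E_6 = -13.6057 / 6² = -0.37793611 eV
Energy at n = 1: E_1 = -13.6057 / 1² = -13.60570000 eV

For emission (electron falling to lower state), the photon energy is:
E_photon = E_6 - E_1 = |-0.37793611 - (-13.60570000)|
E_photon = 13.22776 eV

This energy is carried away by the emitted photon.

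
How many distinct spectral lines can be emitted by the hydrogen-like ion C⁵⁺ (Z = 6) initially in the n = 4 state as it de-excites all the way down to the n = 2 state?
3

The electron can occupy levels n = 2, 3, ..., 4 during de-excitation — that is m = 4 - 2 + 1 = 3 distinct levels.

The number of distinct spectral lines equals the number of ways to choose 2 of these m levels (each pair gives one possible emission transition):

Number of lines = m(m-1)/2 = 3×2/2 = 3

These correspond to all possible transitions between the 3 levels:
4 → 3, 4 → 2, 3 → 2

Each transition produces a photon with a unique energy (and thus wavelength). This count does not depend on Z.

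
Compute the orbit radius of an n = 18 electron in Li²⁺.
5.7151 nm (or 57.1511 Å)

The Bohr radius formula is:
r_n = n² a₀ / Z

where a₀ = 0.0529177 nm is the Bohr radius.

For Li²⁺ (Z = 3) at n = 18:
r_18 = 18² × 0.0529177 nm / 3
r_18 = 324 × 0.0529177 nm / 3
r_18 = 17.14533 nm / 3
r_18 = 5.7151 nm

The electron orbits at approximately 5.7151 nm from the nucleus.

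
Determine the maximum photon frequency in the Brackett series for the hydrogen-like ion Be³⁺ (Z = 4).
3.2898e+15 Hz

The series limit corresponds to the transition from n = ∞ to n = 4.
This is the highest energy (shortest wavelength) transition in the Brackett series.

E_∞ = 0 eV
E_4 = -13.6057 × 4² / 4² = -13.605700 eV

Energy at series limit:
ΔE = E_∞ - E_4 = 0 - (-13.605700) = 13.605700 eV
E = 13.605700 eV × (1.602177 × 10⁻¹⁹ J/eV) = 2.179874e-18 J
f = E/h = 2.179874e-18 J / (6.62607 × 10⁻³⁴ J·s) = 3.2898e+15 Hz

This energy equals the ionization energy from the n = 4 state of Be³⁺.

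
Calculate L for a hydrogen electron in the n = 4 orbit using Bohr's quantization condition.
4.218e-34 J·s (or 4ℏ)

In the Bohr model, angular momentum is quantized:
L = nℏ

where ℏ = h/(2π) = 1.05457e-34 J·s

For n = 4:
L = 4 × 1.05457e-34 J·s
L = 4.218e-34 J·s

This can also be written as L = 4ℏ.
The angular momentum is an integer multiple of the reduced Planck constant.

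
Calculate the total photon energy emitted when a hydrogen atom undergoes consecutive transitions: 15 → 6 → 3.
1.451275 eV

The energy levels of hydrogen are E_n = -13.6057 / n² eV.

First transition (15 → 6):
ΔE₁ = |E_6 - E_15|
ΔE₁ = |-0.377936111111 - (-0.060469777778)| = 0.317466333 eV

Second transition (6 → 3):
ΔE₂ = |E_3 - E_6|
ΔE₂ = |-1.511744444444 - (-0.377936111111)| = 1.133808333 eV

Total energy released:
E_total = ΔE₁ + ΔE₂ = 0.317466333 + 1.133808333 = 1.451275 eV

Note: This equals the direct transition 15 → 3: 1.451275 eV ✓
Energy is conserved regardless of the path taken.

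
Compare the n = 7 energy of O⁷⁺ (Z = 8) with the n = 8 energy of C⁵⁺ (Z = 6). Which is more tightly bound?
O⁷⁺ at n = 7 (E = -17.771 eV)

Using E_n = -13.6057 Z² / n² eV:

O⁷⁺ (Z = 8) at n = 7:
E = -13.6057 × 8² / 7² = -13.6057 × 64 / 49 = -17.770710 eV

C⁵⁺ (Z = 6) at n = 8:
E = -13.6057 × 6² / 8² = -13.6057 × 36 / 64 = -7.653206 eV

Since -17.770710 eV < -7.653206 eV,
O⁷⁺ at n = 7 is more tightly bound (requires more energy to ionize).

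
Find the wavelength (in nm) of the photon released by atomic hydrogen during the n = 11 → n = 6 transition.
4669.97 nm

First, find the transition energy using E_n = -13.6057 / n² eV:
E_11 = -13.6057 / 11² = -0.11244380 eV
E_6 = -13.6057 / 6² = -0.37793611 eV

Photon energy: |ΔE| = |E_6 - E_11| = 0.26549231 eV

Convert to wavelength using E = hc/λ with hc = 1239.84 eV·nm:
λ = hc/E = 1239.84 eV·nm / 0.26549231 eV
λ = 4669.97 nm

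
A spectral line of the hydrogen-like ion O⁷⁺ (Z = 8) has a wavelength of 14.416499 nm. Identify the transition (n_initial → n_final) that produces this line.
n = 9 → n = 3

First, find the photon energy from the wavelength (hc = 1239.84 eV·nm):
E = hc/λ = 1239.84 eV·nm / 14.416499 nm = 86.001463 eV

The energy levels of O⁷⁺ satisfy E_n = -13.6057 × 8² / n² eV, so an emission n_i → n_f releases
ΔE = 13.6057 × 8² × (1/n_f² − 1/n_i²) eV.

Setting ΔE equal to the photon energy:
1/n_f² − 1/n_i² = 86.001463 / (13.6057 × 8²) = 0.098765434

Since 1/n_i² must be positive, we need 1/n_f² > 0.098765434, i.e. n_f ≤ 3. For each allowed n_f, solve n_i = (1/n_f² − 0.098765434)^(−1/2) and check whether it is a whole number:
  n_f = 1: 1/n_i² = 1.000000000 − 0.098765434 = 0.901234566 → n_i = 1.053  (not an integer) ✗
  n_f = 2: 1/n_i² = 0.250000000 − 0.098765434 = 0.151234566 → n_i = 2.571  (not an integer) ✗
  n_f = 3: 1/n_i² = 0.111111111 − 0.098765434 = 0.012345677 → n_i = 9.000  → integer, n_i = 9 ✓

Only n_f = 3 gives an integer upper level, n_i = 9.

The transition is from n = 9 to n = 3 (emission).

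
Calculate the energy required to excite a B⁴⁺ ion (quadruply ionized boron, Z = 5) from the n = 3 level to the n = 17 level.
36.61665 eV

The energy levels of a hydrogen-like atom are E_n = -13.6057 Z² eV / n².

Energy at n = 3: E_3 = -13.6057 × 5² / 3² = -37.79361111 eV
Energy at n = 17: E_17 = -13.6057 × 5² / 17² = -1.17696367 eV

The excitation energy is the difference:
ΔE = E_17 - E_3
ΔE = -1.17696367 - (-37.79361111)
ΔE = 36.61665 eV

Since this is positive, energy must be absorbed (photon absorption).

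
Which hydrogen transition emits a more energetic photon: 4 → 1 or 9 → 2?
4 → 1

Calculate the energy for each transition:

Transition 4 → 1:
ΔE₁ = |E_1 - E_4| = |-13.6057/1² - (-13.6057/4²)|
ΔE₁ = |-13.605700000 - (-0.850356250)| = 12.755344 eV

Transition 9 → 2:
ΔE₂ = |E_2 - E_9| = |-13.6057/2² - (-13.6057/9²)|
ΔE₂ = |-3.401425000 - (-0.167971605)| = 3.233453 eV

Since 12.755344 eV > 3.233453 eV, the transition 4 → 1 emits the more energetic photon.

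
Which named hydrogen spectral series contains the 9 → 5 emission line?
Pfund series

The spectral series in hydrogen are named based on the final (lower) energy level:
- Lyman series: n_final = 1 (ultraviolet)
- Balmer series: n_final = 2 (visible/near-UV)
- Paschen series: n_final = 3 (infrared)
- Brackett series: n_final = 4 (infrared)
- Pfund series: n_final = 5 (far infrared)

Since this transition ends at n = 5, it belongs to the Pfund series.

For reference, this 9 → 5 line has photon energy
ΔE = 13.6057 eV × (1/5² - 1/9²) = 0.376256395 eV,
corresponding to wavelength λ = hc/ΔE = 1239.84 eV·nm / 0.376256395 eV = 3295.200 nm in the far infrared region.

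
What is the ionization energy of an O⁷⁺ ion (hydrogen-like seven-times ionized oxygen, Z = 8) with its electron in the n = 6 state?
24.1879 eV

The ionization energy is the energy needed to remove the electron completely (n → ∞).

For a hydrogen-like ion with Z = 8, E_n = -13.6057 Z² / n² eV.

At n = 6: E_6 = -13.6057 × 8² / 6² = -24.1879111 eV
At n = ∞: E_∞ = 0 eV

Ionization energy = E_∞ - E_6 = 0 - (-24.1879111) = 24.1879111 eV
Ionization energy ≈ 24.1879 eV

This is also called the binding energy of the electron in state n = 6.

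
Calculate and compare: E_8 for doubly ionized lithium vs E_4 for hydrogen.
Li²⁺ at n = 8 (E = -1.913 eV)

Using E_n = -13.6057 Z² / n² eV:

Li²⁺ (Z = 3) at n = 8:
E = -13.6057 × 3² / 8² = -13.6057 × 9 / 64 = -1.913302 eV

H (Z = 1) at n = 4:
E = -13.6057 × 1² / 4² = -13.6057 × 1 / 16 = -0.850356 eV

Since -1.913302 eV < -0.850356 eV,
Li²⁺ at n = 8 is more tightly bound (requires more energy to ionize).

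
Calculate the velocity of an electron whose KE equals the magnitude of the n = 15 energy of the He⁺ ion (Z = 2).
2.91692e+05 m/s (or 0.09730% of c)

The binding energy at n = 15 for He⁺ is:
E_15 = -13.6057 × 2²/15² = -0.241879111 eV
|E_15| = 0.241879111 eV

Convert to Joules:
KE = 0.241879111 eV × (1.602177 × 10⁻¹⁹ J/eV) = 3.8753315e-20 J

Using KE = ½mv²:
v = √(2·KE/m_e)
v = √(2 × 3.8753315e-20 J / 9.10938 × 10⁻³¹ kg)
v = 2.91692e+05 m/s

This is approximately 0.09730% the speed of light.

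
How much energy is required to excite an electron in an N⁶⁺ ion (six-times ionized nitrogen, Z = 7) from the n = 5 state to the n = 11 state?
21.15743 eV

The energy levels of a hydrogen-like atom are E_n = -13.6057 Z² eV / n².

Energy at n = 5: E_5 = -13.6057 × 7² / 5² = -26.66717200 eV
Energy at n = 11: E_11 = -13.6057 × 7² / 11² = -5.50974628 eV

The excitation energy is the difference:
ΔE = E_11 - E_5
ΔE = -5.50974628 - (-26.66717200)
ΔE = 21.15743 eV

Since this is positive, energy must be absorbed (photon absorption).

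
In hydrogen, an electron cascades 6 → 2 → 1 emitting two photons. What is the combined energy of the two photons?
13.2278 eV

The energy levels of hydrogen are E_n = -13.6057 / n² eV.

First transition (6 → 2):
ΔE₁ = |E_2 - E_6|
ΔE₁ = |-3.4014250000 - (-0.3779361111)| = 3.0234889 eV

Second transition (2 → 1):
ΔE₂ = |E_1 - E_2|
ΔE₂ = |-13.6057000000 - (-3.4014250000)| = 10.2042750 eV

Total energy released:
E_total = ΔE₁ + ΔE₂ = 3.0234889 + 10.2042750 = 13.2278 eV

Note: This equals the direct transition 6 → 1: 13.2278 eV ✓
Energy is conserved regardless of the path taken.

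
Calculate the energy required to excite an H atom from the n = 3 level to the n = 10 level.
1.3757 eV

The energy levels of a hydrogen-like atom are E_n = -13.6057 eV / n².

Energy at n = 3: E_3 = -13.6057 / 3² = -1.5117444 eV
Energy at n = 10: E_10 = -13.6057 / 10² = -0.1360570 eV

The excitation energy is the difference:
ΔE = E_10 - E_3
ΔE = -0.1360570 - (-1.5117444)
ΔE = 1.3757 eV

Since this is positive, energy must be absorbed (photon absorption).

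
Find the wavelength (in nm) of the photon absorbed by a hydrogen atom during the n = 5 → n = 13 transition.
2673.677 nm

First, find the transition energy using E_n = -13.6057 / n² eV:
E_5 = -13.6057 / 5² = -0.544228000 eV
E_13 = -13.6057 / 13² = -0.080507101 eV

Photon energy: |ΔE| = |E_13 - E_5| = 0.463720899 eV

Convert to wavelength using E = hc/λ with hc = 1239.84 eV·nm:
λ = hc/E = 1239.84 eV·nm / 0.463720899 eV
λ = 2673.677 nm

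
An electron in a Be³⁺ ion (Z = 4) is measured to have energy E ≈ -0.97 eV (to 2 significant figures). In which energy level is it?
n = 15

The exact energy levels follow E_n = -13.6057 Z² / n² eV with Z = 4.

The measured value (-0.97 eV) is reported to only 2 significant figures, so we must test candidate n values and see which one matches to that precision.

Candidate energies:
  n = 13:  E = -13.6057 × 4² / 13² = -1.288114 eV
  n = 14:  E = -13.6057 × 4² / 14² = -1.110669 eV
  n = 15:  E = -13.6057 × 4² / 15² = -0.967516 eV  ← matches
  n = 16:  E = -13.6057 × 4² / 16² = -0.850356 eV
  n = 17:  E = -13.6057 × 4² / 17² = -0.753257 eV

Checking against the measurement of -0.97 eV (2 sig figs), only n = 15 agrees:
E_15 = -0.967516 eV, which rounds to -0.97 eV ✓

Therefore n = 15.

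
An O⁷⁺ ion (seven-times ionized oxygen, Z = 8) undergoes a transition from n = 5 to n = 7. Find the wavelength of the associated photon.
72.6758 nm

First, find the transition energy using E_n = -13.6057 Z² / n² eV:
E_5 = -13.6057 × 8² / 5² = -34.830592 eV
E_7 = -13.6057 × 8² / 7² = -17.770710 eV

Photon energy: |ΔE| = |E_7 - E_5| = 17.059882 eV

Convert to wavelength using E = hc/λ with hc = 1239.84 eV·nm:
λ = hc/E = 1239.84 eV·nm / 17.059882 eV
λ = 72.6758 nm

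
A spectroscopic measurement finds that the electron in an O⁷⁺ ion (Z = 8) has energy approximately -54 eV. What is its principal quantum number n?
n = 4

The exact energy levels follow E_n = -13.6057 Z² / n² eV with Z = 8.

The measured value (-54 eV) is reported to only 2 significant figures, so we must test candidate n values and see which one matches to that precision.

Candidate energies:
  n = 2:  E = -13.6057 × 8² / 2² = -217.69120 eV
  n = 3:  E = -13.6057 × 8² / 3² = -96.75164 eV
  n = 4:  E = -13.6057 × 8² / 4² = -54.42280 eV  ← matches
  n = 5:  E = -13.6057 × 8² / 5² = -34.83059 eV
  n = 6:  E = -13.6057 × 8² / 6² = -24.18791 eV

Checking against the measurement of -54 eV (2 sig figs), only n = 4 agrees:
E_4 = -54.42280 eV, which rounds to -54 eV ✓

Therefore n = 4.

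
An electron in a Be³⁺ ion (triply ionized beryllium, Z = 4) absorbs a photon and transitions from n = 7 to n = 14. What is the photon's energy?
3.332008 eV

The energy levels of a hydrogen-like atom are E_n = -13.6057 Z² eV / n².

Energy at n = 7: E_7 = -13.6057 × 4² / 7² = -4.442677551 eV
Energy at n = 14: E_14 = -13.6057 × 4² / 14² = -1.110669388 eV

The excitation energy is the difference:
ΔE = E_14 - E_7
ΔE = -1.110669388 - (-4.442677551)
ΔE = 3.332008 eV

Since this is positive, energy must be absorbed (photon absorption).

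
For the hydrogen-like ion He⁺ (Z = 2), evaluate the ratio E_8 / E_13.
2.640625

Using E_n = -13.6057 Z² / n² eV with Z = 2:

E_8 = -13.6057 × 2² / 8² = -54.4228 / 64 = -0.8503562500 eV
E_13 = -13.6057 × 2² / 13² = -54.4228 / 169 = -0.3220284024 eV

The ratio is:
E_8/E_13 = (-0.8503562500) / (-0.3220284024)
E_8/E_13 = (-54.4228/64) / (-54.4228/169)
E_8/E_13 = 169/64
E_8/E_13 = 2.640625
(Note: the Z² factors cancel in the ratio.)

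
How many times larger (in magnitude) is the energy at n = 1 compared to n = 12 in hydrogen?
144.0000

Using E_n = -13.6057 Z² / n² eV with Z = 1:

E_1 = -13.6057 / 1² = -13.6057 / 1 = -13.6057000000 eV
E_12 = -13.6057 / 12² = -13.6057 / 144 = -0.0944840278 eV

The ratio is:
E_1/E_12 = (-13.6057000000) / (-0.0944840278)
E_1/E_12 = (-13.6057/1) / (-13.6057/144)
E_1/E_12 = 144/1
E_1/E_12 = 144.0000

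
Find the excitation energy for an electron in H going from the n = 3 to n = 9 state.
1.34377 eV

The energy levels of a hydrogen-like atom are E_n = -13.6057 eV / n².

Energy at n = 3: E_3 = -13.6057 / 3² = -1.51174444 eV
Energy at n = 9: E_9 = -13.6057 / 9² = -0.16797160 eV

The excitation energy is the difference:
ΔE = E_9 - E_3
ΔE = -0.16797160 - (-1.51174444)
ΔE = 1.34377 eV

Since this is positive, energy must be absorbed (photon absorption).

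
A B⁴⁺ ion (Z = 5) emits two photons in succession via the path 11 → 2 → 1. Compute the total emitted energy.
337.33 eV

The energy levels of B⁴⁺ are E_n = -13.6057 × 5² / n² eV.

First transition (11 → 2):
ΔE₁ = |E_2 - E_11|
ΔE₁ = |-85.03562500 - (-2.81109504)| = 82.22453 eV

Second transition (2 → 1):
ΔE₂ = |E_1 - E_2|
ΔE₂ = |-340.14250000 - (-85.03562500)| = 255.10688 eV

Total energy released:
E_total = ΔE₁ + ΔE₂ = 82.22453 + 255.10688 = 337.33 eV

Note: This equals the direct transition 11 → 1: 337.33 eV ✓
Energy is conserved regardless of the path taken.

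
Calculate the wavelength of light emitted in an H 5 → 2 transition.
433.9358 nm

First, find the transition energy using E_n = -13.6057 / n² eV:
E_5 = -13.6057 / 5² = -0.54422800 eV
E_2 = -13.6057 / 2² = -3.40142500 eV

Photon energy: |ΔE| = |E_2 - E_5| = 2.85719700 eV

Convert to wavelength using E = hc/λ with hc = 1239.84 eV·nm:
λ = hc/E = 1239.84 eV·nm / 2.85719700 eV
λ = 433.9358 nm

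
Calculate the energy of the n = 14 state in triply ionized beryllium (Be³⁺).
-1.111 eV

For hydrogen-like ions, the energy levels scale with Z²:
E_n = -13.6057 Z² / n² eV

For Be³⁺ (Z = 4) at n = 14:
E_14 = -13.6057 × 4² / 14²
E_14 = -13.6057 × 16 / 196
E_14 = -217.6912 / 196
E_14 = -1.111 eV

The energy is 16 times more negative than hydrogen at the same n due to the stronger nuclear charge.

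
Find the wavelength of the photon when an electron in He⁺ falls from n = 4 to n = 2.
121.50 nm

First, find the transition energy using E_n = -13.6057 Z² / n² eV:
E_4 = -13.6057 × 2² / 4² = -3.40143 eV
E_2 = -13.6057 × 2² / 2² = -13.60570 eV

Photon energy: |ΔE| = |E_2 - E_4| = 10.20427 eV

Convert to wavelength using E = hc/λ with hc = 1239.84 eV·nm:
λ = hc/E = 1239.84 eV·nm / 10.20427 eV
λ = 121.50 nm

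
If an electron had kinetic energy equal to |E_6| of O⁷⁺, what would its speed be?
2.9169e+06 m/s (or 0.973% of c)

The binding energy at n = 6 for O⁷⁺ is:
E_6 = -13.6057 × 8²/6² = -24.187911 eV
|E_6| = 24.187911 eV

Convert to Joules:
KE = 24.187911 eV × (1.602177 × 10⁻¹⁹ J/eV) = 3.875331e-18 J

Using KE = ½mv²:
v = √(2·KE/m_e)
v = √(2 × 3.875331e-18 J / 9.10938 × 10⁻³¹ kg)
v = 2.9169e+06 m/s

This is approximately 0.973% the speed of light.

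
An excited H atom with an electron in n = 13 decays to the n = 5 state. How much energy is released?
0.463721 eV

The energy levels are E_n = -13.6057 eV / n².

Energy at n = 13: E_13 = -13.6057 / 13² = -0.080507101 eV
Energy at n = 5: E_5 = -13.6057 / 5² = -0.544228000 eV

For emission (electron falling to lower state), the photon energy is:
E_photon = E_13 - E_5 = |-0.080507101 - (-0.544228000)|
E_photon = 0.463721 eV

This energy is carried away by the emitted photon.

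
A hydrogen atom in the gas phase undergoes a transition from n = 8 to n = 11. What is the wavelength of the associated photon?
12380.4161 nm

First, find the transition energy using E_n = -13.6057 / n² eV:
E_8 = -13.6057 / 8² = -0.21258906250 eV
E_11 = -13.6057 / 11² = -0.11244380165 eV

Photon energy: |ΔE| = |E_11 - E_8| = 0.10014526085 eV

Convert to wavelength using E = hc/λ with hc = 1239.84 eV·nm:
λ = hc/E = 1239.84 eV·nm / 0.10014526085 eV
λ = 12380.4161 nm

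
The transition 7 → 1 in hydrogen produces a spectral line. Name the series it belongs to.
Lyman series

The spectral series in hydrogen are named based on the final (lower) energy level:
- Lyman series: n_final = 1 (ultraviolet)
- Balmer series: n_final = 2 (visible/near-UV)
- Paschen series: n_final = 3 (infrared)
- Brackett series: n_final = 4 (infrared)
- Pfund series: n_final = 5 (far infrared)

Since this transition ends at n = 1, it belongs to the Lyman series.

For reference, this 7 → 1 line has photon energy
ΔE = 13.6057 eV × (1/1² - 1/7²) = 13.32803 eV,
corresponding to wavelength λ = hc/ΔE = 1239.84 eV·nm / 13.32803 eV = 93.025 nm in the ultraviolet region.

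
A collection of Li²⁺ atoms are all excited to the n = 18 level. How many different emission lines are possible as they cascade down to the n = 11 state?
28

The electron can occupy levels n = 11, 12, ..., 18 during de-excitation — that is m = 18 - 11 + 1 = 8 distinct levels.

The number of distinct spectral lines equals the number of ways to choose 2 of these m levels (each pair gives one possible emission transition):

Number of lines = m(m-1)/2 = 8×7/2 = 28

These correspond to all possible transitions between the 8 levels:
18 → 17, 18 → 16, 18 → 15, 18 → 14, 18 → 13, 18 → 12, 18 → 11, 17 → 16...

Each transition produces a photon with a unique energy (and thus wavelength). This count does not depend on Z.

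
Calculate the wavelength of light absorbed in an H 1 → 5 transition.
94.92345 nm

First, find the transition energy using E_n = -13.6057 / n² eV:
E_1 = -13.6057 / 1² = -13.6057000 eV
E_5 = -13.6057 / 5² = -0.5442280 eV

Photon energy: |ΔE| = |E_5 - E_1| = 13.0614720 eV

Convert to wavelength using E = hc/λ with hc = 1239.84 eV·nm:
λ = hc/E = 1239.84 eV·nm / 13.0614720 eV
λ = 94.92345 nm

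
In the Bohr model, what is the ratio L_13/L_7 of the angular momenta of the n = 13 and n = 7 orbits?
1.85714

In the Bohr model, L_n = nℏ, so the ratio is purely the ratio of quantum numbers:

L_13/L_7 = 13ℏ / 7ℏ = 13/7 = 1.85714

The angular momentum scales linearly with n.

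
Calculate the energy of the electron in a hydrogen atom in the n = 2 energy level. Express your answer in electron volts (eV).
-3.4014 eV

The energy levels of a hydrogen-like atom are given by:
E_n = -13.6057 eV / n²

For n = 2:
E_2 = -13.6057 eV / 2²
E_2 = -13.6057 eV / 4
E_2 = -3.4014 eV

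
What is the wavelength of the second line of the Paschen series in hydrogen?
1281.467 nm

The lines of a series are numbered from the longest wavelength (smallest ΔE) outward; the second line is the transition from n = n_f + 2 to n_f.
The Paschen series has all transitions ending at n_f = 3.

For H, the second line (β-line) is the jump from n = 5 to n = 3:
E_5 = -13.6057 / 5² = -0.544228000 eV
E_3 = -13.6057 / 3² = -1.511744444 eV
ΔE = E_5 - E_3 = 0.967516444 eV

λ = hc/E = 1239.84 eV·nm / 0.967516444 eV
λ = 1281.467 nm

This is the β-line of the Paschen series in H.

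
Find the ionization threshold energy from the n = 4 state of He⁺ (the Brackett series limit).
3.401 eV

The series limit corresponds to the transition from n = ∞ to n = 4.
This is the highest energy (shortest wavelength) transition in the Brackett series.

E_∞ = 0 eV
E_4 = -13.6057 × 2² / 4² = -3.401 eV

Energy at series limit:
ΔE = E_∞ - E_4 = 0 - (-3.401) = 3.401 eV

This energy equals the ionization energy from the n = 4 state of He⁺.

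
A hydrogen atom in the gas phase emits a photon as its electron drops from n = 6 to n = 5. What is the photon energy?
0.1663 eV

The energy levels are E_n = -13.6057 eV / n².

Energy at n = 6: E_6 = -13.6057 / 6² = -0.3779361 eV
Energy at n = 5: E_5 = -13.6057 / 5² = -0.5442280 eV

For emission (electron falling to lower state), the photon energy is:
E_photon = E_6 - E_5 = |-0.3779361 - (-0.5442280)|
E_photon = 0.1663 eV

This energy is carried away by the emitted photon.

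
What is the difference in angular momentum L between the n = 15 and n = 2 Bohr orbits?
1.3709e-33 J·s (or 13ℏ)

In the Bohr model, L_n = nℏ where ℏ = 1.054572e-34 J·s.

L_15 = 15ℏ = 1.581858e-33 J·s
L_2 = 2ℏ = 2.109144e-34 J·s

ΔL = L_15 - L_2 = (15 - 2)ℏ = 13ℏ
ΔL = 13 × 1.054572e-34 J·s = 1.3709e-33 J·s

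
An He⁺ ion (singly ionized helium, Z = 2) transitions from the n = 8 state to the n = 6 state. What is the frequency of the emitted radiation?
1.599e+14 Hz

First, find the transition energy:
E_8 = -13.6057 × 2² / 8² = -0.8503563 eV
E_6 = -13.6057 × 2² / 6² = -1.5117444 eV
|ΔE| = |E_6 - E_8| = 0.6613881 eV

Convert to Joules: E = 0.6613881 eV × (1.602177 × 10⁻¹⁹ J/eV) = 1.05966e-19 J

Using E = hf:
f = E/h = 1.05966e-19 J / (6.62607 × 10⁻³⁴ J·s)
f = 1.599e+14 Hz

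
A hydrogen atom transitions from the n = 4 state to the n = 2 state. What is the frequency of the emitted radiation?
6.168e+14 Hz

First, find the transition energy:
E_4 = -13.6057 / 4² = -0.850356 eV
E_2 = -13.6057 / 2² = -3.401425 eV
|ΔE| = |E_2 - E_4| = 2.551069 eV

Convert to Joules: E = 2.551069 eV × (1.602177 × 10⁻¹⁹ J/eV) = 4.08726e-19 J

Using E = hf:
f = E/h = 4.08726e-19 J / (6.62607 × 10⁻³⁴ J·s)
f = 6.168e+14 Hz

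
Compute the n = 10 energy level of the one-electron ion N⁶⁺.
-6.666793 eV

For hydrogen-like ions, the energy levels scale with Z²:
E_n = -13.6057 Z² / n² eV

For N⁶⁺ (Z = 7) at n = 10:
E_10 = -13.6057 × 7² / 10²
E_10 = -13.6057 × 49 / 100
E_10 = -666.6793 / 100
E_10 = -6.666793 eV

The energy is 49 times more negative than hydrogen at the same n due to the stronger nuclear charge.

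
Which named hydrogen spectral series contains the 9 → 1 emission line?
Lyman series

The spectral series in hydrogen are named based on the final (lower) energy level:
- Lyman series: n_final = 1 (ultraviolet)
- Balmer series: n_final = 2 (visible/near-UV)
- Paschen series: n_final = 3 (infrared)
- Brackett series: n_final = 4 (infrared)
- Pfund series: n_final = 5 (far infrared)

Since this transition ends at n = 1, it belongs to the Lyman series.

For reference, this 9 → 1 line has photon energy
ΔE = 13.6057 eV × (1/1² - 1/9²) = 13.437728 eV,
corresponding to wavelength λ = hc/ΔE = 1239.84 eV·nm / 13.437728 eV = 92.2656 nm in the ultraviolet region.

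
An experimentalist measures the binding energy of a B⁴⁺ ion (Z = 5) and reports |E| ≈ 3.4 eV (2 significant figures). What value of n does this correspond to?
n = 10

The exact energy levels follow E_n = -13.6057 Z² / n² eV with Z = 5.

The measured value (-3.4 eV) is reported to only 2 significant figures, so we must test candidate n values and see which one matches to that precision.

Candidate energies:
  n = 8:  E = -13.6057 × 5² / 8² = -5.314727 eV
  n = 9:  E = -13.6057 × 5² / 9² = -4.199290 eV
  n = 10:  E = -13.6057 × 5² / 10² = -3.401425 eV  ← matches
  n = 11:  E = -13.6057 × 5² / 11² = -2.811095 eV
  n = 12:  E = -13.6057 × 5² / 12² = -2.362101 eV

Checking against the measurement of -3.4 eV (2 sig figs), only n = 10 agrees:
E_10 = -3.401425 eV, which rounds to -3.4 eV ✓

Therefore n = 10.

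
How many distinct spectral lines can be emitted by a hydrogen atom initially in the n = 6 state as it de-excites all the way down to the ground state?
15

The electron can occupy levels n = 1, 2, ..., 6 during de-excitation — that is m = 6 - 1 + 1 = 6 distinct levels.

The number of distinct spectral lines equals the number of ways to choose 2 of these m levels (each pair gives one possible emission transition):

Number of lines = m(m-1)/2 = 6×5/2 = 15

These correspond to all possible transitions between the 6 levels:
6 → 5, 6 → 4, 6 → 3, 6 → 2, 6 → 1, 5 → 4, 5 → 3, 5 → 2...

Each transition produces a photon with a unique energy (and thus wavelength). This count does not depend on Z.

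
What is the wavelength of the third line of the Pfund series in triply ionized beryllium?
233.657726 nm

The lines of a series are numbered from the longest wavelength (smallest ΔE) outward; the third line is the transition from n = n_f + 3 to n_f.
The Pfund series has all transitions ending at n_f = 5.

For Be³⁺ (Z = 4), the third line (γ-line) is the jump from n = 8 to n = 5:
E_8 = -13.6057 × 4² / 8² = -3.4014250000 eV
E_5 = -13.6057 × 4² / 5² = -8.7076480000 eV
ΔE = E_8 - E_5 = 5.3062230000 eV

λ = hc/E = 1239.84 eV·nm / 5.3062230000 eV
λ = 233.657726 nm

This is the γ-line of the Pfund series in Be³⁺.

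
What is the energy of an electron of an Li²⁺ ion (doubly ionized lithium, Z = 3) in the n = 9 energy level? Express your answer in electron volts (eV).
-1.51 eV

The energy levels of a hydrogen-like atom are given by:
E_n = -13.6057 Z² / n² eV  (with Z = 3 for Li²⁺)

For n = 9:
E_9 = -13.6057 × 3² / 9²
E_9 = -13.6057 × 9 / 81
E_9 = -1.51 eV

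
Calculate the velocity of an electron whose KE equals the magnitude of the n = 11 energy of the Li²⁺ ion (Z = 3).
5.97e+05 m/s (or 0.19902% of c)

The binding energy at n = 11 for Li²⁺ is:
E_11 = -13.6057 × 3²/11² = -1.0119942 eV
|E_11| = 1.0119942 eV

Convert to Joules:
KE = 1.0119942 eV × (1.602177 × 10⁻¹⁹ J/eV) = 1.6214e-19 J

Using KE = ½mv²:
v = √(2·KE/m_e)
v = √(2 × 1.6214e-19 J / 9.10938 × 10⁻³¹ kg)
v = 5.97e+05 m/s

This is approximately 0.19902% the speed of light.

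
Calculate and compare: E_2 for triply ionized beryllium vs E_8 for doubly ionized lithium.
Be³⁺ at n = 2 (E = -54.423 eV)

Using E_n = -13.6057 Z² / n² eV:

Be³⁺ (Z = 4) at n = 2:
E = -13.6057 × 4² / 2² = -13.6057 × 16 / 4 = -54.422800 eV

Li²⁺ (Z = 3) at n = 8:
E = -13.6057 × 3² / 8² = -13.6057 × 9 / 64 = -1.913302 eV

Since -54.422800 eV < -1.913302 eV,
Be³⁺ at n = 2 is more tightly bound (requires more energy to ionize).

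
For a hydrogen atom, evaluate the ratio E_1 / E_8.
64.000000

Using E_n = -13.6057 Z² / n² eV with Z = 1:

E_1 = -13.6057 / 1² = -13.6057 / 1 = -13.605700000000 eV
E_8 = -13.6057 / 8² = -13.6057 / 64 = -0.212589062500 eV

The ratio is:
E_1/E_8 = (-13.605700000000) / (-0.212589062500)
E_1/E_8 = (-13.6057/1) / (-13.6057/64)
E_1/E_8 = 64/1
E_1/E_8 = 64.000000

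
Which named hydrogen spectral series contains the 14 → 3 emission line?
Paschen series

The spectral series in hydrogen are named based on the final (lower) energy level:
- Lyman series: n_final = 1 (ultraviolet)
- Balmer series: n_final = 2 (visible/near-UV)
- Paschen series: n_final = 3 (infrared)
- Brackett series: n_final = 4 (infrared)
- Pfund series: n_final = 5 (far infrared)

Since this transition ends at n = 3, it belongs to the Paschen series.

For reference, this 14 → 3 line has photon energy
ΔE = 13.6057 eV × (1/3² - 1/14²) = 1.4423276077 eV,
corresponding to wavelength λ = hc/ΔE = 1239.84 eV·nm / 1.4423276077 eV = 859.610530 nm in the infrared region.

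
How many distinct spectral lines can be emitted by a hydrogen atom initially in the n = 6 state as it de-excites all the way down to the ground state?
15

The electron can occupy levels n = 1, 2, ..., 6 during de-excitation — that is m = 6 - 1 + 1 = 6 distinct levels.

The number of distinct spectral lines equals the number of ways to choose 2 of these m levels (each pair gives one possible emission transition):

Number of lines = m(m-1)/2 = 6×5/2 = 15

These correspond to all possible transitions between the 6 levels:
6 → 5, 6 → 4, 6 → 3, 6 → 2, 6 → 1, 5 → 4, 5 → 3, 5 → 2...

Each transition produces a photon with a unique energy (and thus wavelength). This count does not depend on Z.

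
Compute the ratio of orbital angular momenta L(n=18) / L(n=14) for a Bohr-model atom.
1.28571

In the Bohr model, L_n = nℏ, so the ratio is purely the ratio of quantum numbers:

L_18/L_14 = 18ℏ / 14ℏ = 18/14 = 1.28571

The angular momentum scales linearly with n.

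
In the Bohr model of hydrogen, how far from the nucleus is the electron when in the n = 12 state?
7.6202 nm (or 76.2015 Å)

The Bohr radius formula is:
r_n = n² a₀ / Z

where a₀ = 0.0529177 nm is the Bohr radius.

For H (Z = 1) at n = 12:
r_12 = 12² × 0.0529177 nm / 1
r_12 = 144 × 0.0529177 nm / 1
r_12 = 7.62015 nm / 1
r_12 = 7.6202 nm

The electron orbits at approximately 7.6202 nm from the nucleus.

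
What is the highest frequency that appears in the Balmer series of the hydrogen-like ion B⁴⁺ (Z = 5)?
2.06e+16 Hz

The series limit corresponds to the transition from n = ∞ to n = 2.
This is the highest energy (shortest wavelength) transition in the Balmer series.

E_∞ = 0 eV
E_2 = -13.6057 × 5² / 2² = -85.0356250 eV

Energy at series limit:
ΔE = E_∞ - E_2 = 0 - (-85.0356250) = 85.0356250 eV
E = 85.0356250 eV × (1.602177 × 10⁻¹⁹ J/eV) = 1.3624e-17 J
f = E/h = 1.3624e-17 J / (6.62607 × 10⁻³⁴ J·s) = 2.06e+16 Hz

This energy equals the ionization energy from the n = 2 state of B⁴⁺.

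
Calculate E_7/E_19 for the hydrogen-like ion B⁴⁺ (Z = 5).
7.367347

Using E_n = -13.6057 Z² / n² eV with Z = 5:

E_7 = -13.6057 × 5² / 7² = -340.1425 / 49 = -6.941683673469 eV
E_19 = -13.6057 × 5² / 19² = -340.1425 / 361 = -0.942222991690 eV

The ratio is:
E_7/E_19 = (-6.941683673469) / (-0.942222991690)
E_7/E_19 = (-340.1425/49) / (-340.1425/361)
E_7/E_19 = 361/49
E_7/E_19 = 7.367347
(Note: the Z² factors cancel in the ratio.)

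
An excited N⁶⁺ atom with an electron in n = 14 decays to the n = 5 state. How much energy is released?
23.2657 eV

The energy levels are E_n = -13.6057 Z² eV / n².

Energy at n = 14: E_14 = -13.6057 × 7² / 14² = -3.4014250 eV
Energy at n = 5: E_5 = -13.6057 × 7² / 5² = -26.6671720 eV

For emission (electron falling to lower state), the photon energy is:
E_photon = E_14 - E_5 = |-3.4014250 - (-26.6671720)|
E_photon = 23.2657 eV

This energy is carried away by the emitted photon.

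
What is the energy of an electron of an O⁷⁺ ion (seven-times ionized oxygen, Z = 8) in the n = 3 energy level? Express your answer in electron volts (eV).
-96.7516 eV

The energy levels of a hydrogen-like atom are given by:
E_n = -13.6057 Z² / n² eV  (with Z = 8 for O⁷⁺)

For n = 3:
E_3 = -13.6057 × 8² / 3²
E_3 = -13.6057 × 64 / 9
E_3 = -96.7516 eV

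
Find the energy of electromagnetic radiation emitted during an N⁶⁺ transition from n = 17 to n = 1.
664.372451 eV

The energy levels are E_n = -13.6057 Z² eV / n².

Energy at n = 17: E_17 = -13.6057 × 7² / 17² = -2.306848789 eV
Energy at n = 1: E_1 = -13.6057 × 7² / 1² = -666.679300000 eV

For emission (electron falling to lower state), the photon energy is:
E_photon = E_17 - E_1 = |-2.306848789 - (-666.679300000)|
E_photon = 664.372451 eV

This energy is carried away by the emitted photon.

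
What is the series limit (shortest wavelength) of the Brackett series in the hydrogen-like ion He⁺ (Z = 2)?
364.5061 nm

The series limit corresponds to the transition from n = ∞ to n = 4.
This is the highest energy (shortest wavelength) transition in the Brackett series.

E_∞ = 0 eV
E_4 = -13.6057 × 2² / 4² = -3.40142500 eV

Energy at series limit:
ΔE = E_∞ - E_4 = 0 - (-3.40142500) = 3.40142500 eV
λ = hc/E = 1239.84 eV·nm / 3.40142500 eV = 364.5061 nm

This energy equals the ionization energy from the n = 4 state of He⁺.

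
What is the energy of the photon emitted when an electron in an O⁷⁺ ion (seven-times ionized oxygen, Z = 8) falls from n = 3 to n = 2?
120.93956 eV

The energy levels are E_n = -13.6057 Z² eV / n².

Energy at n = 3: E_3 = -13.6057 × 8² / 3² = -96.75164444 eV
Energy at n = 2: E_2 = -13.6057 × 8² / 2² = -217.69120000 eV

For emission (electron falling to lower state), the photon energy is:
E_photon = E_3 - E_2 = |-96.75164444 - (-217.69120000)|
E_photon = 120.93956 eV

This energy is carried away by the emitted photon.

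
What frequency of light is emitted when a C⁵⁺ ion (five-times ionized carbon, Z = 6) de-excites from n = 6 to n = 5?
1.448e+15 Hz

First, find the transition energy:
E_6 = -13.6057 × 6² / 6² = -13.605700 eV
E_5 = -13.6057 × 6² / 5² = -19.592208 eV
|ΔE| = |E_5 - E_6| = 5.986508 eV

Convert to Joules: E = 5.986508 eV × (1.602177 × 10⁻¹⁹ J/eV) = 9.59145e-19 J

Using E = hf:
f = E/h = 9.59145e-19 J / (6.62607 × 10⁻³⁴ J·s)
f = 1.448e+15 Hz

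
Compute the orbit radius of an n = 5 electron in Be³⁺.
0.330736 nm (or 3.307358 Å)

The Bohr radius formula is:
r_n = n² a₀ / Z

where a₀ = 0.052917721 nm is the Bohr radius.

For Be³⁺ (Z = 4) at n = 5:
r_5 = 5² × 0.052917721 nm / 4
r_5 = 25 × 0.052917721 nm / 4
r_5 = 1.3229430 nm / 4
r_5 = 0.330736 nm

The electron orbits at approximately 0.330736 nm from the nucleus.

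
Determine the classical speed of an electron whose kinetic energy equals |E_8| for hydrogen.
2.7346e+05 m/s (or 0.091217% of c)

The binding energy at n = 8 for hydrogen is:
E_8 = -13.6057/8² = -0.21258906 eV
|E_8| = 0.21258906 eV

Convert to Joules:
KE = 0.21258906 eV × (1.602177 × 10⁻¹⁹ J/eV) = 3.406053e-20 J

Using KE = ½mv²:
v = √(2·KE/m_e)
v = √(2 × 3.406053e-20 J / 9.10938 × 10⁻³¹ kg)
v = 2.7346e+05 m/s

This is approximately 0.091217% the speed of light.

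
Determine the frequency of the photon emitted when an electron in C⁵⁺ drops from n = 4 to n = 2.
2.221e+16 Hz

First, find the transition energy:
E_4 = -13.6057 × 6² / 4² = -30.61283 eV
E_2 = -13.6057 × 6² / 2² = -122.45130 eV
|ΔE| = |E_2 - E_4| = 91.83847 eV

Convert to Joules: E = 91.83847 eV × (1.602177 × 10⁻¹⁹ J/eV) = 1.47141e-17 J

Using E = hf:
f = E/h = 1.47141e-17 J / (6.62607 × 10⁻³⁴ J·s)
f = 2.221e+16 Hz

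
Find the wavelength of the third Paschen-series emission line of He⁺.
273.3795 nm

The lines of a series are numbered from the longest wavelength (smallest ΔE) outward; the third line is the transition from n = n_f + 3 to n_f.
The Paschen series has all transitions ending at n_f = 3.

For He⁺ (Z = 2), the third line (γ-line) is the jump from n = 6 to n = 3:
E_6 = -13.6057 × 2² / 6² = -1.51174444 eV
E_3 = -13.6057 × 2² / 3² = -6.04697778 eV
ΔE = E_6 - E_3 = 4.53523334 eV

λ = hc/E = 1239.84 eV·nm / 4.53523334 eV
λ = 273.3795 nm

This is the γ-line of the Paschen series in He⁺.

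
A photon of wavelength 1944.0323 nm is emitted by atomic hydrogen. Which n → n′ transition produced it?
n = 8 → n = 4

First, find the photon energy from the wavelength (hc = 1239.84 eV·nm):
E = hc/λ = 1239.84 eV·nm / 1944.0323 nm = 0.63776718 eV

The energy levels of hydrogen satisfy E_n = -13.6057 / n² eV, so an emission n_i → n_f releases
ΔE = 13.6057 × (1/n_f² − 1/n_i²) eV.

Setting ΔE equal to the photon energy:
1/n_f² − 1/n_i² = 0.63776718 / 13.6057 = 0.046874999

Since 1/n_i² must be positive, we need 1/n_f² > 0.046874999, i.e. n_f ≤ 4. For each allowed n_f, solve n_i = (1/n_f² − 0.046874999)^(−1/2) and check whether it is a whole number:
  n_f = 1: 1/n_i² = 1.000000000 − 0.046874999 = 0.953125001 → n_i = 1.024  (not an integer) ✗
  n_f = 2: 1/n_i² = 0.250000000 − 0.046874999 = 0.203125001 → n_i = 2.219  (not an integer) ✗
  n_f = 3: 1/n_i² = 0.111111111 − 0.046874999 = 0.064236112 → n_i = 3.946  (not an integer) ✗
  n_f = 4: 1/n_i² = 0.062500000 − 0.046874999 = 0.015625001 → n_i = 8.000  → integer, n_i = 8 ✓

Only n_f = 4 gives an integer upper level, n_i = 8.

The transition is from n = 8 to n = 4 (emission).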